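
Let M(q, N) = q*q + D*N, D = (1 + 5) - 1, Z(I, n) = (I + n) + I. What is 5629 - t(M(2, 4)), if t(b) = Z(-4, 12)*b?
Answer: 5533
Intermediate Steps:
Z(I, n) = n + 2*I
D = 5 (D = 6 - 1 = 5)
M(q, N) = q**2 + 5*N (M(q, N) = q*q + 5*N = q**2 + 5*N)
t(b) = 4*b (t(b) = (12 + 2*(-4))*b = (12 - 8)*b = 4*b)
5629 - t(M(2, 4)) = 5629 - 4*(2**2 + 5*4) = 5629 - 4*(4 + 20) = 5629 - 4*24 = 5629 - 1*96 = 5629 - 96 = 5533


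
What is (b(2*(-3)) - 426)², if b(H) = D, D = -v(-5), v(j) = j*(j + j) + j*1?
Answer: 221841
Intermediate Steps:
v(j) = j + 2*j² (v(j) = j*(2*j) + j = 2*j² + j = j + 2*j²)
D = -45 (D = -(-5)*(1 + 2*(-5)) = -(-5)*(1 - 10) = -(-5)*(-9) = -1*45 = -45)
b(H) = -45
(b(2*(-3)) - 426)² = (-45 - 426)² = (-471)² = 221841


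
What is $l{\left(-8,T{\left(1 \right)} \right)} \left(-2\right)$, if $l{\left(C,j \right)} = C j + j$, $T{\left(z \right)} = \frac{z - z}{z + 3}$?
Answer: $0$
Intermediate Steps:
$T{\left(z \right)} = 0$ ($T{\left(z \right)} = \frac{0}{3 + z} = 0$)
$l{\left(C,j \right)} = j + C j$
$l{\left(-8,T{\left(1 \right)} \right)} \left(-2\right) = 0 \left(1 - 8\right) \left(-2\right) = 0 \left(-7\right) \left(-2\right) = 0 \left(-2\right) = 0$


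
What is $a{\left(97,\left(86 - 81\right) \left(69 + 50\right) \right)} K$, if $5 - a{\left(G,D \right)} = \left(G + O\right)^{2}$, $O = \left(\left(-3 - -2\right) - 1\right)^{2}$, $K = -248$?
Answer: $2528608$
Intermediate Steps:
$O = 4$ ($O = \left(\left(-3 + 2\right) - 1\right)^{2} = \left(-1 - 1\right)^{2} = \left(-2\right)^{2} = 4$)
$a{\left(G,D \right)} = 5 - \left(4 + G\right)^{2}$ ($a{\left(G,D \right)} = 5 - \left(G + 4\right)^{2} = 5 - \left(4 + G\right)^{2}$)
$a{\left(97,\left(86 - 81\right) \left(69 + 50\right) \right)} K = \left(5 - \left(4 + 97\right)^{2}\right) \left(-248\right) = \left(5 - 101^{2}\right) \left(-248\right) = \left(5 - 10201\right) \left(-248\right) = \left(-10196\right) \left(-248\right) = 2528608$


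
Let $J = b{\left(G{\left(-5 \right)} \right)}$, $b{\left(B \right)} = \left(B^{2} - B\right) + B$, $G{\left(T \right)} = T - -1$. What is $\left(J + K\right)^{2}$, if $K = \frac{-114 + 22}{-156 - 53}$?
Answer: $\frac{11806096}{43681} \approx 270.28$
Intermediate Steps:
$G{\left(T \right)} = 1 + T$ ($G{\left(T \right)} = T + 1 = 1 + T$)
$b{\left(B \right)} = B^{2}$
$J = 16$ ($J = \left(1 - 5\right)^{2} = \left(-4\right)^{2} = 16$)
$K = \frac{92}{209}$ ($K = - \frac{92}{-209} = \left(-92\right) \left(- \frac{1}{209}\right) = \frac{92}{209} \approx 0.44019$)
$\left(J + K\right)^{2} = \left(16 + \frac{92}{209}\right)^{2} = \left(\frac{3436}{209}\right)^{2} = \frac{11806096}{43681}$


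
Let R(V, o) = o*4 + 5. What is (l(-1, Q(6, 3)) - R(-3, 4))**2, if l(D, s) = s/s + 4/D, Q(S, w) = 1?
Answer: 576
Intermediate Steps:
R(V, o) = 5 + 4*o (R(V, o) = 4*o + 5 = 5 + 4*o)
l(D, s) = 1 + 4/D
(l(-1, Q(6, 3)) - R(-3, 4))**2 = ((4 - 1)/(-1) - (5 + 4*4))**2 = (-1*3 - (5 + 16))**2 = (-3 - 1*21)**2 = (-3 - 21)**2 = (-24)**2 = 576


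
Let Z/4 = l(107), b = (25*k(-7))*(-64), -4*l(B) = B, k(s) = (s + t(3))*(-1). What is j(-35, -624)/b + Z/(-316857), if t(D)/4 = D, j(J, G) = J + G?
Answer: -207952763/2534856000 ≈ -0.082037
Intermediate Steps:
j(J, G) = G + J
t(D) = 4*D
k(s) = -12 - s (k(s) = (s + 4*3)*(-1) = (s + 12)*(-1) = (12 + s)*(-1) = -12 - s)
l(B) = -B/4
b = 8000 (b = (25*(-12 - 1*(-7)))*(-64) = (25*(-12 + 7))*(-64) = (25*(-5))*(-64) = -125*(-64) = 8000)
Z = -107 (Z = 4*(-1/4*107) = 4*(-107/4) = -107)
j(-35, -624)/b + Z/(-316857) = (-624 - 35)/8000 - 107/(-316857) = -659*1/8000 - 107*(-1/316857) = -659/8000 + 107/316857 = -207952763/2534856000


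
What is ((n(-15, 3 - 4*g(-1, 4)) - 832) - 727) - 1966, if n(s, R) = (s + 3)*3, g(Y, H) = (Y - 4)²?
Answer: -3561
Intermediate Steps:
g(Y, H) = (-4 + Y)²
n(s, R) = 9 + 3*s (n(s, R) = (3 + s)*3 = 9 + 3*s)
((n(-15, 3 - 4*g(-1, 4)) - 832) - 727) - 1966 = (((9 + 3*(-15)) - 832) - 727) - 1966 = (((9 - 45) - 832) - 727) - 1966 = ((-36 - 832) - 727) - 1966 = (-868 - 727) - 1966 = -1595 - 1966 = -3561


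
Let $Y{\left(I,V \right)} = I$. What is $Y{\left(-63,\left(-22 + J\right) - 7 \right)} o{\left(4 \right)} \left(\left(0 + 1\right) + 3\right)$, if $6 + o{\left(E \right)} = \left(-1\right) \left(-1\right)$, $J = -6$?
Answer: $1260$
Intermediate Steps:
$o{\left(E \right)} = -5$ ($o{\left(E \right)} = -6 - -1 = -6 + 1 = -5$)
$Y{\left(-63,\left(-22 + J\right) - 7 \right)} o{\left(4 \right)} \left(\left(0 + 1\right) + 3\right) = - 63 \left(- 5 \left(\left(0 + 1\right) + 3\right)\right) = - 63 \left(- 5 \left(1 + 3\right)\right) = - 63 \left(\left(-5\right) 4\right) = \left(-63\right) \left(-20\right) = 1260$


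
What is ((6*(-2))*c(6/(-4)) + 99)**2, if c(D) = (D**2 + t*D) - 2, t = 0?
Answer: 9216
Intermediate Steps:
c(D) = -2 + D**2 (c(D) = (D**2 + 0*D) - 2 = (D**2 + 0) - 2 = D**2 - 2 = -2 + D**2)
((6*(-2))*c(6/(-4)) + 99)**2 = ((6*(-2))*(-2 + (6/(-4))**2) + 99)**2 = (-12*(-2 + (6*(-1/4))**2) + 99)**2 = (-12*(-2 + (-3/2)**2) + 99)**2 = (-12*(-2 + 9/4) + 99)**2 = (-12*1/4 + 99)**2 = (-3 + 99)**2 = 96**2 = 9216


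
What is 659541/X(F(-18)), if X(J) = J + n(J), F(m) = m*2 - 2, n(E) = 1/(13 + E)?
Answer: -5496175/317 ≈ -17338.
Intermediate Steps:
F(m) = -2 + 2*m (F(m) = 2*m - 2 = -2 + 2*m)
X(J) = J + 1/(13 + J)
659541/X(F(-18)) = 659541/(((1 + (-2 + 2*(-18))*(13 + (-2 + 2*(-18))))/(13 + (-2 + 2*(-18))))) = 659541/(((1 + (-2 - 36)*(13 + (-2 - 36)))/(13 + (-2 - 36)))) = 659541/(((1 - 38*(13 - 38))/(13 - 38))) = 659541/(((1 - 38*(-25))/(-25))) = 659541/((-(1 + 950)/25)) = 659541/((-1/25*951)) = 659541/(-951/25) = 659541*(-25/951) = -5496175/317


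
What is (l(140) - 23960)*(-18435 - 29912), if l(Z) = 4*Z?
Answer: 1131319800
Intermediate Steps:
(l(140) - 23960)*(-18435 - 29912) = (4*140 - 23960)*(-18435 - 29912) = (560 - 23960)*(-48347) = -23400*(-48347) = 1131319800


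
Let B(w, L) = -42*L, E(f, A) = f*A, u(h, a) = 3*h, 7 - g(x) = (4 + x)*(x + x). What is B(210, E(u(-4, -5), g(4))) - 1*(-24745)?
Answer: -3983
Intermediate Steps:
g(x) = 7 - 2*x*(4 + x) (g(x) = 7 - (4 + x)*(x + x) = 7 - (4 + x)*2*x = 7 - 2*x*(4 + x))
E(f, A) = A*f
B(210, E(u(-4, -5), g(4))) - 1*(-24745) = -42*(7 - 8*4 - 2*4²)*3*(-4) - 1*(-24745) = -42*(7 - 32 - 2*16)*(-12) + 24745 = -42*(7 - 32 - 32)*(-12) + 24745 = -(-2394)*(-12) + 24745 = -42*684 + 24745 = -28728 + 24745 = -3983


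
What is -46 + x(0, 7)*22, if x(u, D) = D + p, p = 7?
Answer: 262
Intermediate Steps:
x(u, D) = 7 + D (x(u, D) = D + 7 = 7 + D)
-46 + x(0, 7)*22 = -46 + (7 + 7)*22 = -46 + 14*22 = -46 + 308 = 262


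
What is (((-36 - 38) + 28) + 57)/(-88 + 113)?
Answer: 11/25 ≈ 0.44000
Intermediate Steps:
(((-36 - 38) + 28) + 57)/(-88 + 113) = ((-74 + 28) + 57)/25 = (-46 + 57)*(1/25) = 11*(1/25) = 11/25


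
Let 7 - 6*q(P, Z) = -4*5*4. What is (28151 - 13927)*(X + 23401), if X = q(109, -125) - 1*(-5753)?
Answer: 414892744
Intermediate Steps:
q(P, Z) = 29/2 (q(P, Z) = 7/6 - (-4*5)*4/6 = 7/6 - (-10)*4/3 = 7/6 - ⅙*(-80) = 7/6 + 40/3 = 29/2)
X = 11535/2 (X = 29/2 - 1*(-5753) = 29/2 + 5753 = 11535/2 ≈ 5767.5)
(28151 - 13927)*(X + 23401) = (28151 - 13927)*(11535/2 + 23401) = 14224*(58337/2) = 414892744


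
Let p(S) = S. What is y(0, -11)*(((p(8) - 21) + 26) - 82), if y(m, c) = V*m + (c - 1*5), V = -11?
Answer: 1104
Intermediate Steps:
y(m, c) = -5 + c - 11*m (y(m, c) = -11*m + (c - 1*5) = -11*m + (c - 5) = -11*m + (-5 + c) = -5 + c - 11*m)
y(0, -11)*(((p(8) - 21) + 26) - 82) = (-5 - 11 - 11*0)*(((8 - 21) + 26) - 82) = (-5 - 11 + 0)*((-13 + 26) - 82) = -16*(13 - 82) = -16*(-69) = 1104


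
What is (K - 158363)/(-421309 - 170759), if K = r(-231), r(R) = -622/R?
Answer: 36581231/136767708 ≈ 0.26747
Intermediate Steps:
K = 622/231 (K = -622/(-231) = -622*(-1/231) = 622/231 ≈ 2.6926)
(K - 158363)/(-421309 - 170759) = (622/231 - 158363)/(-421309 - 170759) = -36581231/231/(-592068) = -36581231/231*(-1/592068) = 36581231/136767708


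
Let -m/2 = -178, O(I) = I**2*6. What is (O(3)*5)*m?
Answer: 96120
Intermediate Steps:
O(I) = 6*I**2
m = 356 (m = -2*(-178) = 356)
(O(3)*5)*m = ((6*3**2)*5)*356 = ((6*9)*5)*356 = (54*5)*356 = 270*356 = 96120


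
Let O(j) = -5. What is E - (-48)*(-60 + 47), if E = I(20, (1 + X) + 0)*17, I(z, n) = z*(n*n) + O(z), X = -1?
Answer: -709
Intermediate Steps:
I(z, n) = -5 + z*n**2 (I(z, n) = z*(n*n) - 5 = z*n**2 - 5 = -5 + z*n**2)
E = -85 (E = (-5 + 20*((1 - 1) + 0)**2)*17 = (-5 + 20*(0 + 0)**2)*17 = (-5 + 20*0**2)*17 = (-5 + 20*0)*17 = (-5 + 0)*17 = -5*17 = -85)
E - (-48)*(-60 + 47) = -85 - (-48)*(-60 + 47) = -85 - (-48)*(-13) = -85 - 1*624 = -85 - 624 = -709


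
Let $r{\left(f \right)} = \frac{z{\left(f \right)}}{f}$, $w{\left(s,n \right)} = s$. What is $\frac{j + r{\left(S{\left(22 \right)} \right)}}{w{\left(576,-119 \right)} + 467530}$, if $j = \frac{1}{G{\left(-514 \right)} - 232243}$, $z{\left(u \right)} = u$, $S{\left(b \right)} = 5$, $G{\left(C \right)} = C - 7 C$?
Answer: $\frac{114579}{53635351427} \approx 2.1363 \cdot 10^{-6}$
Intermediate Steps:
$G{\left(C \right)} = - 6 C$
$j = - \frac{1}{229159}$ ($j = \frac{1}{\left(-6\right) \left(-514\right) - 232243} = \frac{1}{3084 - 232243} = \frac{1}{-229159} = - \frac{1}{229159} \approx -4.3638 \cdot 10^{-6}$)
$r{\left(f \right)} = 1$ ($r{\left(f \right)} = \frac{f}{f} = 1$)
$\frac{j + r{\left(S{\left(22 \right)} \right)}}{w{\left(576,-119 \right)} + 467530} = \frac{- \frac{1}{229159} + 1}{576 + 467530} = \frac{229158}{229159 \cdot 468106} = \frac{229158}{229159} \cdot \frac{1}{468106} = \frac{114579}{53635351427}$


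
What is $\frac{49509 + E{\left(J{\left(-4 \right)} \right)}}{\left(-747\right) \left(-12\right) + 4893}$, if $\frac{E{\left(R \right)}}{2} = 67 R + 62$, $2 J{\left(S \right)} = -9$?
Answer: $\frac{49030}{13857} \approx 3.5383$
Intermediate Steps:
$J{\left(S \right)} = - \frac{9}{2}$ ($J{\left(S \right)} = \frac{1}{2} \left(-9\right) = - \frac{9}{2}$)
$E{\left(R \right)} = 124 + 134 R$ ($E{\left(R \right)} = 2 \left(67 R + 62\right) = 2 \left(62 + 67 R\right) = 124 + 134 R$)
$\frac{49509 + E{\left(J{\left(-4 \right)} \right)}}{\left(-747\right) \left(-12\right) + 4893} = \frac{49509 + \left(124 + 134 \left(- \frac{9}{2}\right)\right)}{\left(-747\right) \left(-12\right) + 4893} = \frac{49509 + \left(124 - 603\right)}{8964 + 4893} = \frac{49509 - 479}{13857} = 49030 \cdot \frac{1}{13857} = \frac{49030}{13857}$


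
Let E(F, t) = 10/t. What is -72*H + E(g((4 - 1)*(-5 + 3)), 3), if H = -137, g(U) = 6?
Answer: 29602/3 ≈ 9867.3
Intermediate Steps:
-72*H + E(g((4 - 1)*(-5 + 3)), 3) = -72*(-137) + 10/3 = 9864 + 10*(⅓) = 9864 + 10/3 = 29602/3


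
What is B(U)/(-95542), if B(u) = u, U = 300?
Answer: -150/47771 ≈ -0.0031400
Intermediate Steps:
B(U)/(-95542) = 300/(-95542) = 300*(-1/95542) = -150/47771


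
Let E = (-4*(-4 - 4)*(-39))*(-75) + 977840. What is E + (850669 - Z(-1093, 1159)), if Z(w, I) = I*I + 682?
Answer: 578146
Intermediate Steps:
Z(w, I) = 682 + I² (Z(w, I) = I² + 682 = 682 + I²)
E = 1071440 (E = (-4*(-8)*(-39))*(-75) + 977840 = (32*(-39))*(-75) + 977840 = -1248*(-75) + 977840 = 93600 + 977840 = 1071440)
E + (850669 - Z(-1093, 1159)) = 1071440 + (850669 - (682 + 1159²)) = 1071440 + (850669 - (682 + 1343281)) = 1071440 + (850669 - 1*1343963) = 1071440 + (850669 - 1343963) = 1071440 - 493294 = 578146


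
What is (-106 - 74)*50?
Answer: -9000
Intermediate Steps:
(-106 - 74)*50 = -180*50 = -9000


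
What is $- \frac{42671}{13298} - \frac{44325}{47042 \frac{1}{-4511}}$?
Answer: $\frac{664232192042}{156391129} \approx 4247.3$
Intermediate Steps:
$- \frac{42671}{13298} - \frac{44325}{47042 \frac{1}{-4511}} = \left(-42671\right) \frac{1}{13298} - \frac{44325}{47042 \left(- \frac{1}{4511}\right)} = - \frac{42671}{13298} - \frac{44325}{- \frac{47042}{4511}} = - \frac{42671}{13298} - - \frac{199950075}{47042} = - \frac{42671}{13298} + \frac{199950075}{47042} = \frac{664232192042}{156391129}$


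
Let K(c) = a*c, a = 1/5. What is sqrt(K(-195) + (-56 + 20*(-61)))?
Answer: I*sqrt(1315) ≈ 36.263*I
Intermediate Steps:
a = 1/5 ≈ 0.20000
K(c) = c/5
sqrt(K(-195) + (-56 + 20*(-61))) = sqrt((1/5)*(-195) + (-56 + 20*(-61))) = sqrt(-39 + (-56 - 1220)) = sqrt(-39 - 1276) = sqrt(-1315) = I*sqrt(1315)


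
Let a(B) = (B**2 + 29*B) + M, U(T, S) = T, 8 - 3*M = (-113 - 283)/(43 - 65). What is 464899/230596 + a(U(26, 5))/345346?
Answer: 241319990521/119453109324 ≈ 2.0202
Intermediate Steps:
M = -10/3 (M = 8/3 - (-113 - 283)/(3*(43 - 65)) = 8/3 - (-132)/(-22) = 8/3 - (-132)*(-1)/22 = 8/3 - 1/3*18 = 8/3 - 6 = -10/3 ≈ -3.3333)
a(B) = -10/3 + B**2 + 29*B (a(B) = (B**2 + 29*B) - 10/3 = -10/3 + B**2 + 29*B)
464899/230596 + a(U(26, 5))/345346 = 464899/230596 + (-10/3 + 26**2 + 29*26)/345346 = 464899*(1/230596) + (-10/3 + 676 + 754)*(1/345346) = 464899/230596 + (4280/3)*(1/345346) = 464899/230596 + 2140/518019 = 241319990521/119453109324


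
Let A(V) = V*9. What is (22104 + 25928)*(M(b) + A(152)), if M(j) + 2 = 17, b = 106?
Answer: 66428256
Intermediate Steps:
M(j) = 15 (M(j) = -2 + 17 = 15)
A(V) = 9*V
(22104 + 25928)*(M(b) + A(152)) = (22104 + 25928)*(15 + 9*152) = 48032*(15 + 1368) = 48032*1383 = 66428256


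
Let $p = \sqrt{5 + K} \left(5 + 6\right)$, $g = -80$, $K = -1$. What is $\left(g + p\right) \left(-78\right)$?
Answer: $4524$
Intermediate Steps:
$p = 22$ ($p = \sqrt{5 - 1} \left(5 + 6\right) = \sqrt{4} \cdot 11 = 2 \cdot 11 = 22$)
$\left(g + p\right) \left(-78\right) = \left(-80 + 22\right) \left(-78\right) = \left(-58\right) \left(-78\right) = 4524$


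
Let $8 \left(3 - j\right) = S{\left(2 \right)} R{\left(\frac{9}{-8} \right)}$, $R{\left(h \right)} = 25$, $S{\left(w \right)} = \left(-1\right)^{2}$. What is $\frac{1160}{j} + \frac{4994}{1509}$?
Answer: $- \frac{13998526}{1509} \approx -9276.7$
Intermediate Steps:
$S{\left(w \right)} = 1$
$j = - \frac{1}{8}$ ($j = 3 - \frac{1 \cdot 25}{8} = 3 - \frac{25}{8} = - \frac{1}{8} \approx -0.125$)
$\frac{1160}{j} + \frac{4994}{1509} = \frac{1160}{- \frac{1}{8}} + \frac{4994}{1509} = 1160 \left(-8\right) + 4994 \cdot \frac{1}{1509} = -9280 + \frac{4994}{1509} = - \frac{13998526}{1509}$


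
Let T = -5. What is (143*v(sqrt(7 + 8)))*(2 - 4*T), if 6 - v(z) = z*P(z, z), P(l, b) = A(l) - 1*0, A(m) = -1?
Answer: 18876 + 3146*sqrt(15) ≈ 31060.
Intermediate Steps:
P(l, b) = -1 (P(l, b) = -1 - 1*0 = -1 + 0 = -1)
v(z) = 6 + z (v(z) = 6 - z*(-1) = 6 - (-1)*z = 6 + z)
(143*v(sqrt(7 + 8)))*(2 - 4*T) = (143*(6 + sqrt(7 + 8)))*(2 - 4*(-5)) = (143*(6 + sqrt(15)))*(2 + 20) = (858 + 143*sqrt(15))*22 = 18876 + 3146*sqrt(15)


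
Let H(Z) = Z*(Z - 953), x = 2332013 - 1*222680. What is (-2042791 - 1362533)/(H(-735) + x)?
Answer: -1135108/1116671 ≈ -1.0165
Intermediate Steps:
x = 2109333 (x = 2332013 - 222680 = 2109333)
H(Z) = Z*(-953 + Z)
(-2042791 - 1362533)/(H(-735) + x) = (-2042791 - 1362533)/(-735*(-953 - 735) + 2109333) = -3405324/(-735*(-1688) + 2109333) = -3405324/(1240680 + 2109333) = -3405324/3350013 = -3405324*1/3350013 = -1135108/1116671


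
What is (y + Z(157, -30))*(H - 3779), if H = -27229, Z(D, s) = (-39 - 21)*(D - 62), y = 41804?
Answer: -1119512832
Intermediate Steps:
Z(D, s) = 3720 - 60*D (Z(D, s) = -60*(-62 + D) = 3720 - 60*D)
(y + Z(157, -30))*(H - 3779) = (41804 + (3720 - 60*157))*(-27229 - 3779) = (41804 + (3720 - 9420))*(-31008) = (41804 - 5700)*(-31008) = 36104*(-31008) = -1119512832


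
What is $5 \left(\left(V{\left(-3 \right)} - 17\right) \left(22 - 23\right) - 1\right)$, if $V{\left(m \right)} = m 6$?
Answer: $170$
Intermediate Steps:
$V{\left(m \right)} = 6 m$
$5 \left(\left(V{\left(-3 \right)} - 17\right) \left(22 - 23\right) - 1\right) = 5 \left(\left(6 \left(-3\right) - 17\right) \left(22 - 23\right) - 1\right) = 5 \left(\left(-18 - 17\right) \left(-1\right) - 1\right) = 5 \left(\left(-35\right) \left(-1\right) - 1\right) = 5 \left(35 - 1\right) = 5 \cdot 34 = 170$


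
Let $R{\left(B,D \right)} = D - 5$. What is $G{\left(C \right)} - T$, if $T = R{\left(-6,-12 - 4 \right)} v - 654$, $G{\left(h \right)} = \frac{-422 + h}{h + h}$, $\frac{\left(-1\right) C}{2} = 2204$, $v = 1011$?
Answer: $\frac{96471495}{4408} \approx 21886.0$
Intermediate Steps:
$C = -4408$ ($C = \left(-2\right) 2204 = -4408$)
$R{\left(B,D \right)} = -5 + D$
$G{\left(h \right)} = \frac{-422 + h}{2 h}$
$T = -21885$ ($T = \left(-5 - 16\right) 1011 - 654 = \left(-21\right) 1011 - 654 = -21231 - 654 = -21885$)
$G{\left(C \right)} - T = \frac{-422 - 4408}{2 \left(-4408\right)} - -21885 = \frac{1}{2} \left(- \frac{1}{4408}\right) \left(-4830\right) + 21885 = \frac{2415}{4408} + 21885 = \frac{96471495}{4408}$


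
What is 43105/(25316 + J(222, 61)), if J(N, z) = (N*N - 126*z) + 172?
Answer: 43105/67086 ≈ 0.64253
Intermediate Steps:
J(N, z) = 172 + N**2 - 126*z (J(N, z) = (N**2 - 126*z) + 172 = 172 + N**2 - 126*z)
43105/(25316 + J(222, 61)) = 43105/(25316 + (172 + 222**2 - 126*61)) = 43105/(25316 + (172 + 49284 - 7686)) = 43105/(25316 + 41770) = 43105/67086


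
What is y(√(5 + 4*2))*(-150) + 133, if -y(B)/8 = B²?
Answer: 15733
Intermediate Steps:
y(B) = -8*B²
y(√(5 + 4*2))*(-150) + 133 = -8*(√(5 + 4*2))²*(-150) + 133 = -8*(√(5 + 8))²*(-150) + 133 = -8*(√13)²*(-150) + 133 = -8*13*(-150) + 133 = -104*(-150) + 133 = 15600 + 133 = 15733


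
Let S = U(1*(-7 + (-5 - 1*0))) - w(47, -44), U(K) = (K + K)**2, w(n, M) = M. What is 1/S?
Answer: 1/620 ≈ 0.0016129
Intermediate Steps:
U(K) = 4*K**2 (U(K) = (2*K)**2 = 4*K**2)
S = 620 (S = 4*(1*(-7 + (-5 - 1*0)))**2 - 1*(-44) = 4*(1*(-7 + (-5 + 0)))**2 + 44 = 4*(1*(-7 - 5))**2 + 44 = 4*(1*(-12))**2 + 44 = 4*(-12)**2 + 44 = 4*144 + 44 = 576 + 44 = 620)
1/S = 1/620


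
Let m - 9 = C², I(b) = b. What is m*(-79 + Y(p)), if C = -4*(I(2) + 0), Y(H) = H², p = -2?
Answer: -5475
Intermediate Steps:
C = -8 (C = -4*(2 + 0) = -4*2 = -8)
m = 73 (m = 9 + (-8)² = 9 + 64 = 73)
m*(-79 + Y(p)) = 73*(-79 + (-2)²) = 73*(-79 + 4) = 73*(-75) = -5475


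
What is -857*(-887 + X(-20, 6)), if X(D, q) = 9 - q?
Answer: 757588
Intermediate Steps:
-857*(-887 + X(-20, 6)) = -857*(-887 + (9 - 1*6)) = -857*(-887 + (9 - 6)) = -857*(-887 + 3) = -857*(-884) = 757588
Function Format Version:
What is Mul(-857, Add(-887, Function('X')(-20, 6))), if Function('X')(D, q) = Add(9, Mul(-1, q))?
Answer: 757588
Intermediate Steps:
Mul(-857, Add(-887, Function('X')(-20, 6))) = Mul(-857, Add(-887, Add(9, Mul(-1, 6)))) = Mul(-857, Add(-887, Add(9, -6))) = Mul(-857, Add(-887, 3)) = Mul(-857, -884) = 757588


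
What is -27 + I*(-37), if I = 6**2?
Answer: -1359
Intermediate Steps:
I = 36
-27 + I*(-37) = -27 + 36*(-37) = -27 - 1332 = -1359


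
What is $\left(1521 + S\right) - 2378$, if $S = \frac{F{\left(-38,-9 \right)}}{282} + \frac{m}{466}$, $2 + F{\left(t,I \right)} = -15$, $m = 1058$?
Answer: $- \frac{56164825}{65706} \approx -854.79$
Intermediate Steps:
$F{\left(t,I \right)} = -17$ ($F{\left(t,I \right)} = -2 - 15 = -17$)
$S = \frac{145217}{65706}$ ($S = - \frac{17}{282} + \frac{1058}{466} = \left(-17\right) \frac{1}{282} + 1058 \cdot \frac{1}{466} = - \frac{17}{282} + \frac{529}{233} = \frac{145217}{65706} \approx 2.2101$)
$\left(1521 + S\right) - 2378 = \left(1521 + \frac{145217}{65706}\right) - 2378 = \frac{100084043}{65706} - 2378 = - \frac{56164825}{65706}$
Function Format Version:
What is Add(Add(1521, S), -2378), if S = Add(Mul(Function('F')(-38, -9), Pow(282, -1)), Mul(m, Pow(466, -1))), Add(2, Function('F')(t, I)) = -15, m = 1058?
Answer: Rational(-56164825, 65706) ≈ -854.79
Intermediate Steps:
Function('F')(t, I) = -17 (Function('F')(t, I) = Add(-2, -15) = -17)
S = Rational(145217, 65706) (S = Add(Mul(-17, Pow(282, -1)), Mul(1058, Pow(466, -1))) = Add(Mul(-17, Rational(1, 282)), Mul(1058, Rational(1, 466))) = Add(Rational(-17, 282), Rational(529, 233)) = Rational(145217, 65706) ≈ 2.2101)
Add(Add(1521, S), -2378) = Add(Add(1521, Rational(145217, 65706)), -2378) = Add(Rational(100084043, 65706), -2378) = Rational(-56164825, 65706)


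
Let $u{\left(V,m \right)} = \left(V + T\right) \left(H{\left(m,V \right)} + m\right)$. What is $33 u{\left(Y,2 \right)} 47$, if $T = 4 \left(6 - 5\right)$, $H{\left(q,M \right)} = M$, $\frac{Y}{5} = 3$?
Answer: $500973$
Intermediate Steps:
$Y = 15$ ($Y = 5 \cdot 3 = 15$)
$T = 4$ ($T = 4 \cdot 1 = 4$)
$u{\left(V,m \right)} = \left(4 + V\right) \left(V + m\right)$ ($u{\left(V,m \right)} = \left(V + 4\right) \left(V + m\right) = \left(4 + V\right) \left(V + m\right)$)
$33 u{\left(Y,2 \right)} 47 = 33 \left(15^{2} + 4 \cdot 15 + 4 \cdot 2 + 15 \cdot 2\right) 47 = 33 \left(225 + 60 + 8 + 30\right) 47 = 33 \cdot 323 \cdot 47 = 10659 \cdot 47 = 500973$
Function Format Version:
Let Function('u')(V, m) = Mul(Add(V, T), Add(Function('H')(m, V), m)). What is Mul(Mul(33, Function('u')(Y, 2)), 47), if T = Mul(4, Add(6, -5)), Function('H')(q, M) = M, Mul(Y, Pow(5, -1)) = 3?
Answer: 500973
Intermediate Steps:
Y = 15 (Y = Mul(5, 3) = 15)
T = 4 (T = Mul(4, 1) = 4)
Function('u')(V, m) = Mul(Add(4, V), Add(V, m)) (Function('u')(V, m) = Mul(Add(V, 4), Add(V, m)) = Mul(Add(4, V), Add(V, m)))
Mul(Mul(33, Function('u')(Y, 2)), 47) = Mul(Mul(33, Add(Pow(15, 2), Mul(4, 15), Mul(4, 2), Mul(15, 2))), 47) = Mul(Mul(33, Add(225, 60, 8, 30)), 47) = Mul(Mul(33, 323), 47) = Mul(10659, 47) = 500973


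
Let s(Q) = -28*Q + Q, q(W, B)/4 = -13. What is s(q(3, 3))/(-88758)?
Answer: -78/4931 ≈ -0.015818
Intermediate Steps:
q(W, B) = -52 (q(W, B) = 4*(-13) = -52)
s(Q) = -27*Q
s(q(3, 3))/(-88758) = -27*(-52)/(-88758) = 1404*(-1/88758) = -78/4931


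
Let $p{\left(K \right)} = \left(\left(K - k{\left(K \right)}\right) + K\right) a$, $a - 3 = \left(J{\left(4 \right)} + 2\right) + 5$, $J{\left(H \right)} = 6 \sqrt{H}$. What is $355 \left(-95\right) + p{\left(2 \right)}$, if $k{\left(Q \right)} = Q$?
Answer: $-33681$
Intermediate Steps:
$a = 22$ ($a = 3 + \left(\left(6 \sqrt{4} + 2\right) + 5\right) = 3 + \left(\left(6 \cdot 2 + 2\right) + 5\right) = 3 + \left(\left(12 + 2\right) + 5\right) = 3 + \left(14 + 5\right) = 3 + 19 = 22$)
$p{\left(K \right)} = 22 K$ ($p{\left(K \right)} = \left(\left(K - K\right) + K\right) 22 = \left(0 + K\right) 22 = K 22 = 22 K$)
$355 \left(-95\right) + p{\left(2 \right)} = 355 \left(-95\right) + 22 \cdot 2 = -33725 + 44 = -33681$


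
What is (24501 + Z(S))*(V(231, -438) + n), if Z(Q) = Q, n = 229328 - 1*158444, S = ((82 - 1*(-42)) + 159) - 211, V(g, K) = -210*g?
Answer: 549796302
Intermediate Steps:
S = 72 (S = ((82 + 42) + 159) - 211 = (124 + 159) - 211 = 283 - 211 = 72)
n = 70884 (n = 229328 - 158444 = 70884)
(24501 + Z(S))*(V(231, -438) + n) = (24501 + 72)*(-210*231 + 70884) = 24573*(-48510 + 70884) = 24573*22374 = 549796302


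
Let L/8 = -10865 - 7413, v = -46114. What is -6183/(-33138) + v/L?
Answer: 67561909/134599192 ≈ 0.50195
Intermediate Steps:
L = -146224 (L = 8*(-10865 - 7413) = 8*(-18278) = -146224)
-6183/(-33138) + v/L = -6183/(-33138) - 46114/(-146224) = -6183*(-1/33138) - 46114*(-1/146224) = 687/3682 + 23057/73112 = 67561909/134599192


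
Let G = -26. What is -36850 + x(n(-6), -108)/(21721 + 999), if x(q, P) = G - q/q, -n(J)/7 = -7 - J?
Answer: -837232027/22720 ≈ -36850.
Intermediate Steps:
n(J) = 49 + 7*J (n(J) = -7*(-7 - J) = 49 + 7*J)
x(q, P) = -27 (x(q, P) = -26 - q/q = -26 - 1*1 = -26 - 1 = -27)
-36850 + x(n(-6), -108)/(21721 + 999) = -36850 - 27/(21721 + 999) = -36850 - 27/22720 = -837232027/22720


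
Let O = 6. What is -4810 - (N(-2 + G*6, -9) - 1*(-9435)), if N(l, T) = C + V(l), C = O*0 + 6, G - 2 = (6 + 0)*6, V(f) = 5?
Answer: -14256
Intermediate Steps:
G = 38 (G = 2 + (6 + 0)*6 = 2 + 6*6 = 2 + 36 = 38)
C = 6 (C = 6*0 + 6 = 0 + 6 = 6)
N(l, T) = 11 (N(l, T) = 6 + 5 = 11)
-4810 - (N(-2 + G*6, -9) - 1*(-9435)) = -4810 - (11 - 1*(-9435)) = -4810 - (11 + 9435) = -4810 - 1*9446 = -4810 - 9446 = -14256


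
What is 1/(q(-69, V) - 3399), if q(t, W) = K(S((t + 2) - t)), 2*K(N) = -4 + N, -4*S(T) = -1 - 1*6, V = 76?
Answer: -8/27201 ≈ -0.00029411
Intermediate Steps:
S(T) = 7/4 (S(T) = -(-1 - 1*6)/4 = -(-1 - 6)/4 = -1/4*(-7) = 7/4)
K(N) = -2 + N/2 (K(N) = (-4 + N)/2 = -2 + N/2)
q(t, W) = -9/8 (q(t, W) = -2 + (1/2)*(7/4) = -2 + 7/8 = -9/8)
1/(q(-69, V) - 3399) = 1/(-9/8 - 3399) = 1/(-27201/8) = -8/27201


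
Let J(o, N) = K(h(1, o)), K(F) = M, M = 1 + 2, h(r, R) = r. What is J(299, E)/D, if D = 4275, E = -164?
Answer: 1/1425 ≈ 0.00070175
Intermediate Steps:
M = 3
K(F) = 3
J(o, N) = 3
J(299, E)/D = 3/4275 = 3*(1/4275) = 1/1425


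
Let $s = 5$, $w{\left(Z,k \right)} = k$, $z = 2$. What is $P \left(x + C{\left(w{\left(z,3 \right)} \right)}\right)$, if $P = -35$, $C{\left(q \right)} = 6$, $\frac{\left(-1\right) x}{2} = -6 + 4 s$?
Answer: $770$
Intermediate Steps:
$x = -28$ ($x = - 2 \left(-6 + 4 \cdot 5\right) = - 2 \left(-6 + 20\right) = \left(-2\right) 14 = -28$)
$P \left(x + C{\left(w{\left(z,3 \right)} \right)}\right) = - 35 \left(-28 + 6\right) = \left(-35\right) \left(-22\right) = 770$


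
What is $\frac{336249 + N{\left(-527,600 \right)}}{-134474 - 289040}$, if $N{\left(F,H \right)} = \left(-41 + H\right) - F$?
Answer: $- \frac{337335}{423514} \approx -0.79651$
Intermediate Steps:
$N{\left(F,H \right)} = -41 + H - F$
$\frac{336249 + N{\left(-527,600 \right)}}{-134474 - 289040} = \frac{336249 - -1086}{-134474 - 289040} = \frac{336249 + \left(-41 + 600 + 527\right)}{-423514} = \left(336249 + 1086\right) \left(- \frac{1}{423514}\right) = 337335 \left(- \frac{1}{423514}\right) = - \frac{337335}{423514}$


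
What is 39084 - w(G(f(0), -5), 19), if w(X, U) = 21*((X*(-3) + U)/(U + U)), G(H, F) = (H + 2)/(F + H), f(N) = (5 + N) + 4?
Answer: 5939865/152 ≈ 39078.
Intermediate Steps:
f(N) = 9 + N
G(H, F) = (2 + H)/(F + H)
w(X, U) = 21*(U - 3*X)/(2*U) (w(X, U) = 21*((-3*X + U)/((2*U))) = 21*((U - 3*X)*(1/(2*U))) = 21*((U - 3*X)/(2*U)) = 21*(U - 3*X)/(2*U))
39084 - w(G(f(0), -5), 19) = 39084 - 21*(19 - 3*(2 + (9 + 0))/(-5 + (9 + 0)))/(2*19) = 39084 - 21*(19 - 3*(2 + 9)/(-5 + 9))/(2*19) = 39084 - 21*(19 - 3*11/4)/(2*19) = 39084 - 21*(19 - 33/4)/(2*19) = 39084 - 21*43/(2*19*4) = 39084 - 1*903/152 = 39084 - 903/152 = 5939865/152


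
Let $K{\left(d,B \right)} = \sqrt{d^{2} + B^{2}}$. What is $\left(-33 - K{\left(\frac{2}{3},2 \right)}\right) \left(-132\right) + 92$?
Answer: $4448 + 88 \sqrt{10} \approx 4726.3$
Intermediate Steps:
$K{\left(d,B \right)} = \sqrt{B^{2} + d^{2}}$
$\left(-33 - K{\left(\frac{2}{3},2 \right)}\right) \left(-132\right) + 92 = \left(-33 - \sqrt{2^{2} + \left(\frac{2}{3}\right)^{2}}\right) \left(-132\right) + 92 = \left(-33 - \sqrt{4 + \left(2 \cdot \frac{1}{3}\right)^{2}}\right) \left(-132\right) + 92 = \left(-33 - \sqrt{4 + \left(\frac{2}{3}\right)^{2}}\right) \left(-132\right) + 92 = \left(-33 - \sqrt{4 + \frac{4}{9}}\right) \left(-132\right) + 92 = \left(-33 - \sqrt{\frac{40}{9}}\right) \left(-132\right) + 92 = \left(-33 - \frac{2 \sqrt{10}}{3}\right) \left(-132\right) + 92 = \left(4356 + 88 \sqrt{10}\right) + 92 = 4448 + 88 \sqrt{10}$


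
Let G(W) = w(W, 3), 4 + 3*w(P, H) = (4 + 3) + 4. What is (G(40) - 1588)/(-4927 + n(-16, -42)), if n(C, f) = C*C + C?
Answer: 4757/14061 ≈ 0.33831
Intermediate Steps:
w(P, H) = 7/3 (w(P, H) = -4/3 + ((4 + 3) + 4)/3 = -4/3 + (7 + 4)/3 = -4/3 + (⅓)*11 = -4/3 + 11/3 = 7/3)
G(W) = 7/3
n(C, f) = C + C² (n(C, f) = C² + C = C + C²)
(G(40) - 1588)/(-4927 + n(-16, -42)) = (7/3 - 1588)/(-4927 - 16*(1 - 16)) = -4757/(3*(-4927 - 16*(-15))) = -4757/(3*(-4927 + 240)) = -4757/3/(-4687) = -4757/3*(-1/4687) = 4757/14061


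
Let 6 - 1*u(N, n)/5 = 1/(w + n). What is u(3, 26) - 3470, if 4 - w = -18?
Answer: -165125/48 ≈ -3440.1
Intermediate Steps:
w = 22 (w = 4 - 1*(-18) = 4 + 18 = 22)
u(N, n) = 30 - 5/(22 + n)
u(3, 26) - 3470 = 5*(131 + 6*26)/(22 + 26) - 3470 = 5*(131 + 156)/48 - 3470 = 5*(1/48)*287 - 3470 = 1435/48 - 3470 = -165125/48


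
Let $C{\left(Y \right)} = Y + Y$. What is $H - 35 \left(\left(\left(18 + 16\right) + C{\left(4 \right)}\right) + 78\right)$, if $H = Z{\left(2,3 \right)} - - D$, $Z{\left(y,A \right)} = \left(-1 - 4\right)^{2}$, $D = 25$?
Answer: $-4150$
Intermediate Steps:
$C{\left(Y \right)} = 2 Y$
$Z{\left(y,A \right)} = 25$ ($Z{\left(y,A \right)} = \left(-5\right)^{2} = 25$)
$H = 50$ ($H = 25 - \left(-1\right) 25 = 25 - -25 = 25 + 25 = 50$)
$H - 35 \left(\left(\left(18 + 16\right) + C{\left(4 \right)}\right) + 78\right) = 50 - 35 \left(\left(\left(18 + 16\right) + 2 \cdot 4\right) + 78\right) = 50 - 35 \left(\left(34 + 8\right) + 78\right) = 50 - 35 \left(42 + 78\right) = 50 - 4200 = -4150$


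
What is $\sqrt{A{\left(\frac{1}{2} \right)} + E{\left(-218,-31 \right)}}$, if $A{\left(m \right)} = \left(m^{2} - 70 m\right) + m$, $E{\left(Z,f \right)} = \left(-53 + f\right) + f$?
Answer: $\frac{i \sqrt{597}}{2} \approx 12.217 i$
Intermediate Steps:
$E{\left(Z,f \right)} = -53 + 2 f$
$A{\left(m \right)} = m^{2} - 69 m$
$\sqrt{A{\left(\frac{1}{2} \right)} + E{\left(-218,-31 \right)}} = \sqrt{\frac{-69 + \frac{1}{2}}{2} + \left(-53 + 2 \left(-31\right)\right)} = \sqrt{\frac{-69 + \frac{1}{2}}{2} - 115} = \sqrt{\frac{1}{2} \left(- \frac{137}{2}\right) - 115} = \sqrt{- \frac{137}{4} - 115} = \sqrt{- \frac{597}{4}} = \frac{i \sqrt{597}}{2}$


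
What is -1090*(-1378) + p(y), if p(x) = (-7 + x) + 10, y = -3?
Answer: 1502020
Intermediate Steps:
p(x) = 3 + x
-1090*(-1378) + p(y) = -1090*(-1378) + (3 - 3) = 1502020 + 0 = 1502020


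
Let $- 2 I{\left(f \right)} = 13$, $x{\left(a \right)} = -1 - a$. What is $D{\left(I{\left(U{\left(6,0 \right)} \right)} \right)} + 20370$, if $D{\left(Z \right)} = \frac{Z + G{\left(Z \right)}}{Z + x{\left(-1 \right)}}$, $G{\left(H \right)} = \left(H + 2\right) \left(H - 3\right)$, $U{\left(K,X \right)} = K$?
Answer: $\frac{529475}{26} \approx 20364.0$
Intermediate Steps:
$G{\left(H \right)} = \left(-3 + H\right) \left(2 + H\right)$ ($G{\left(H \right)} = \left(2 + H\right) \left(-3 + H\right) = \left(-3 + H\right) \left(2 + H\right)$)
$I{\left(f \right)} = - \frac{13}{2}$ ($I{\left(f \right)} = \left(- \frac{1}{2}\right) 13 = - \frac{13}{2}$)
$D{\left(Z \right)} = \frac{-6 + Z^{2}}{Z}$ ($D{\left(Z \right)} = \frac{Z - \left(6 + Z - Z^{2}\right)}{Z - 0} = \frac{-6 + Z^{2}}{Z + \left(-1 + 1\right)} = \frac{-6 + Z^{2}}{Z + 0} = \frac{-6 + Z^{2}}{Z}$)
$D{\left(I{\left(U{\left(6,0 \right)} \right)} \right)} + 20370 = \left(- \frac{13}{2} - \frac{6}{- \frac{13}{2}}\right) + 20370 = \left(- \frac{13}{2} - - \frac{12}{13}\right) + 20370 = \left(- \frac{13}{2} + \frac{12}{13}\right) + 20370 = - \frac{145}{26} + 20370 = \frac{529475}{26}$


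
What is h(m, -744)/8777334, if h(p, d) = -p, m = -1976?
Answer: 988/4388667 ≈ 0.00022513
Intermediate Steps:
h(m, -744)/8777334 = -1*(-1976)/8777334 = 1976*(1/8777334) = 988/4388667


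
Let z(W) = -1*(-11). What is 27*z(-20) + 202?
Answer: 499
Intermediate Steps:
z(W) = 11
27*z(-20) + 202 = 27*11 + 202 = 297 + 202 = 499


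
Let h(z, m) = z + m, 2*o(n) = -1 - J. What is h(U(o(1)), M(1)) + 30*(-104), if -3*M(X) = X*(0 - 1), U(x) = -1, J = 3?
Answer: -9362/3 ≈ -3120.7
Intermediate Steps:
o(n) = -2 (o(n) = (-1 - 1*3)/2 = (-1 - 3)/2 = (½)*(-4) = -2)
M(X) = X/3 (M(X) = -X*(0 - 1)/3 = -X*(-1)/3 = -(-1)*X/3 = X/3)
h(z, m) = m + z
h(U(o(1)), M(1)) + 30*(-104) = ((⅓)*1 - 1) + 30*(-104) = (⅓ - 1) - 3120 = -⅔ - 3120 = -9362/3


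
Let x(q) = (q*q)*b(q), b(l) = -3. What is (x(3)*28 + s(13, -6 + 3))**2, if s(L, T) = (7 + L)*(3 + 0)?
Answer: 484416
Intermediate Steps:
x(q) = -3*q**2 (x(q) = (q*q)*(-3) = q**2*(-3) = -3*q**2)
s(L, T) = 21 + 3*L (s(L, T) = (7 + L)*3 = 21 + 3*L)
(x(3)*28 + s(13, -6 + 3))**2 = (-3*3**2*28 + (21 + 3*13))**2 = (-3*9*28 + (21 + 39))**2 = (-27*28 + 60)**2 = (-756 + 60)**2 = (-696)**2 = 484416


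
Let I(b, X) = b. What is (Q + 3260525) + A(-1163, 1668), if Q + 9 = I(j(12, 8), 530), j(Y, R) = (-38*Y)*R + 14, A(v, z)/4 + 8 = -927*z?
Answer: -2928094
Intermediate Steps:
A(v, z) = -32 - 3708*z (A(v, z) = -32 + 4*(-927*z) = -32 - 3708*z)
j(Y, R) = 14 - 38*R*Y (j(Y, R) = -38*R*Y + 14 = 14 - 38*R*Y)
Q = -3643 (Q = -9 + (14 - 38*8*12) = -9 + (14 - 3648) = -9 - 3634 = -3643)
(Q + 3260525) + A(-1163, 1668) = (-3643 + 3260525) + (-32 - 3708*1668) = 3256882 + (-32 - 6184944) = 3256882 - 6184976 = -2928094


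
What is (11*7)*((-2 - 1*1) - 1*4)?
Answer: -539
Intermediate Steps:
(11*7)*((-2 - 1*1) - 1*4) = 77*((-2 - 1) - 4) = 77*(-3 - 4) = 77*(-7) = -539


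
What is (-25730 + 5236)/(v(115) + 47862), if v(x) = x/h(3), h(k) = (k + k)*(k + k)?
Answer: -737784/1723147 ≈ -0.42816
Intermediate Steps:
h(k) = 4*k² (h(k) = (2*k)*(2*k) = 4*k²)
v(x) = x/36 (v(x) = x/((4*3²)) = x/((4*9)) = x/36)
(-25730 + 5236)/(v(115) + 47862) = (-25730 + 5236)/((1/36)*115 + 47862) = -20494/(115/36 + 47862) = -20494/1723147/36 = -20494*36/1723147 = -737784/1723147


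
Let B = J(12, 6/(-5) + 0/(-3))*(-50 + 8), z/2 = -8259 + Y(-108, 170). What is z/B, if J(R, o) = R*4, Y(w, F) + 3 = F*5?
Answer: 1853/252 ≈ 7.3532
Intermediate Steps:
Y(w, F) = -3 + 5*F (Y(w, F) = -3 + F*5 = -3 + 5*F)
J(R, o) = 4*R
z = -14824 (z = 2*(-8259 + (-3 + 5*170)) = 2*(-8259 + (-3 + 850)) = 2*(-8259 + 847) = 2*(-7412) = -14824)
B = -2016 (B = (4*12)*(-50 + 8) = 48*(-42) = -2016)
z/B = -14824/(-2016) = -14824*(-1/2016) = 1853/252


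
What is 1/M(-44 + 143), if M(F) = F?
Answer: 1/99 ≈ 0.010101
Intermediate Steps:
1/M(-44 + 143) = 1/(-44 + 143) = 1/99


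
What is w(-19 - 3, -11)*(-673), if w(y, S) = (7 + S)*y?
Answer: -59224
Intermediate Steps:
w(y, S) = y*(7 + S)
w(-19 - 3, -11)*(-673) = ((-19 - 3)*(7 - 11))*(-673) = -22*(-4)*(-673) = 88*(-673) = -59224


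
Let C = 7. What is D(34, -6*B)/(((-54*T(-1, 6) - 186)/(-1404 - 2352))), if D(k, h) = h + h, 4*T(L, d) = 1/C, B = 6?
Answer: -1262016/877 ≈ -1439.0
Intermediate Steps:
T(L, d) = 1/28 (T(L, d) = (¼)/7 = (¼)*(⅐) = 1/28)
D(k, h) = 2*h
D(34, -6*B)/(((-54*T(-1, 6) - 186)/(-1404 - 2352))) = (2*(-6*6))/(((-54*1/28 - 186)/(-1404 - 2352))) = (2*(-36))/(((-27/14 - 186)/(-3756))) = -72/((-2631/14*(-1/3756))) = -72/877/17528 = -72*17528/877 = -1262016/877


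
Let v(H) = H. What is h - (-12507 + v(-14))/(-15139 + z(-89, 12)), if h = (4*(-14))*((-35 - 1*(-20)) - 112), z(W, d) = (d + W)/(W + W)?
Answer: 19162228742/2694665 ≈ 7111.2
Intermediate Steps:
z(W, d) = (W + d)/(2*W) (z(W, d) = (W + d)/((2*W)) = (W + d)*(1/(2*W)) = (W + d)/(2*W))
h = 7112 (h = -56*((-35 + 20) - 112) = -56*(-15 - 112) = -56*(-127) = 7112)
h - (-12507 + v(-14))/(-15139 + z(-89, 12)) = 7112 - (-12507 - 14)/(-15139 + (½)*(-89 + 12)/(-89)) = 7112 - (-12521)/(-15139 + (½)*(-1/89)*(-77)) = 7112 - (-12521)/(-15139 + 77/178) = 7112 - (-12521)/(-2694665/178) = 7112 - (-12521)*(-178)/2694665 = 7112 - 1*2228738/2694665 = 7112 - 2228738/2694665 = 19162228742/2694665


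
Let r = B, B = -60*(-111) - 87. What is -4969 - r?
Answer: -11542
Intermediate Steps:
B = 6573 (B = 6660 - 87 = 6573)
r = 6573
-4969 - r = -4969 - 1*6573 = -4969 - 6573 = -11542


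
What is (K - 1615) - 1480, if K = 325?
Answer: -2770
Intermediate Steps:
(K - 1615) - 1480 = (325 - 1615) - 1480 = -1290 - 1480 = -2770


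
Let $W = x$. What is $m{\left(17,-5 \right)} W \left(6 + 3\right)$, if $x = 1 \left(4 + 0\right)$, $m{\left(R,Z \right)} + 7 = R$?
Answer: $360$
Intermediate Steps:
$m{\left(R,Z \right)} = -7 + R$
$x = 4$ ($x = 1 \cdot 4 = 4$)
$W = 4$
$m{\left(17,-5 \right)} W \left(6 + 3\right) = \left(-7 + 17\right) 4 \left(6 + 3\right) = 10 \cdot 4 \cdot 9 = 10 \cdot 36 = 360$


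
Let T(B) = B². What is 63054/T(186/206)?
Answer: 2397634/31 ≈ 77343.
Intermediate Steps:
63054/T(186/206) = 63054/((186/206)²) = 63054/((186*(1/206))²) = 63054/((93/103)²) = 63054/(8649/10609) = 63054*(10609/8649) = 2397634/31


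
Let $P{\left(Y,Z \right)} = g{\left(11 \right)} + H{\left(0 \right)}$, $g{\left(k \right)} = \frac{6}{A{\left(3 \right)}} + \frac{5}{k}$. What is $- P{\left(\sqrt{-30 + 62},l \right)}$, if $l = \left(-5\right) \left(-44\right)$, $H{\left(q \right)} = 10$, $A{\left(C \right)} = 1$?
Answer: $- \frac{181}{11} \approx -16.455$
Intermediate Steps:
$l = 220$
$g{\left(k \right)} = 6 + \frac{5}{k}$ ($g{\left(k \right)} = \frac{6}{1} + \frac{5}{k} = 6 \cdot 1 + \frac{5}{k} = 6 + \frac{5}{k}$)
$P{\left(Y,Z \right)} = \frac{181}{11}$ ($P{\left(Y,Z \right)} = \left(6 + \frac{5}{11}\right) + 10 = \frac{71}{11} + 10 = \frac{181}{11}$)
$- P{\left(\sqrt{-30 + 62},l \right)} = \left(-1\right) \frac{181}{11} = - \frac{181}{11}$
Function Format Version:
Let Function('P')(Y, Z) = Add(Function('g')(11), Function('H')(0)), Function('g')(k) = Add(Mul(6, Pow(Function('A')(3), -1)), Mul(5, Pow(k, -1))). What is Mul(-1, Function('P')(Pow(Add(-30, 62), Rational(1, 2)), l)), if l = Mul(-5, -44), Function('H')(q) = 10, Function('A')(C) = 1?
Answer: Rational(-181, 11) ≈ -16.455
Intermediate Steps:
l = 220
Function('g')(k) = Add(6, Mul(5, Pow(k, -1))) (Function('g')(k) = Add(Mul(6, Pow(1, -1)), Mul(5, Pow(k, -1))) = Add(Mul(6, 1), Mul(5, Pow(k, -1))) = Add(6, Mul(5, Pow(k, -1))))
Function('P')(Y, Z) = Rational(181, 11) (Function('P')(Y, Z) = Add(Add(6, Mul(5, Pow(11, -1))), 10) = Add(Add(6, Mul(5, Rational(1, 11))), 10) = Add(Add(6, Rational(5, 11)), 10) = Add(Rational(71, 11), 10) = Rational(181, 11))
Mul(-1, Function('P')(Pow(Add(-30, 62), Rational(1, 2)), l)) = Mul(-1, Rational(181, 11)) = Rational(-181, 11)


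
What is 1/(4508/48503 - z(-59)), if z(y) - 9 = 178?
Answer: -6929/1295079 ≈ -0.0053503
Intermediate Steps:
z(y) = 187 (z(y) = 9 + 178 = 187)
1/(4508/48503 - z(-59)) = 1/(4508/48503 - 1*187) = 1/(4508*(1/48503) - 187) = 1/(644/6929 - 187) = 1/(-1295079/6929) = -6929/1295079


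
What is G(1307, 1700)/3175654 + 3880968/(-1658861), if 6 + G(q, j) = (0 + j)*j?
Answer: -3765256608119/2633984285047 ≈ -1.4295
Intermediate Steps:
G(q, j) = -6 + j² (G(q, j) = -6 + (0 + j)*j = -6 + j*j = -6 + j²)
G(1307, 1700)/3175654 + 3880968/(-1658861) = (-6 + 1700²)/3175654 + 3880968/(-1658861) = (-6 + 2890000)*(1/3175654) + 3880968*(-1/1658861) = 2889994*(1/3175654) - 3880968/1658861 = 1444997/1587827 - 3880968/1658861 = -3765256608119/2633984285047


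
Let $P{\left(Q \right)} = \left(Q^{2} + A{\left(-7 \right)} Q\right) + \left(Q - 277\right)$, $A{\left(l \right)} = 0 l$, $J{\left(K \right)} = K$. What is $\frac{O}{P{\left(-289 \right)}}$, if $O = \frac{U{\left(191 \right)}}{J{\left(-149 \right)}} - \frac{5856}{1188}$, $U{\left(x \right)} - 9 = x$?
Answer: $- \frac{92512}{1223669205} \approx -7.5602 \cdot 10^{-5}$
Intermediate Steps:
$A{\left(l \right)} = 0$
$U{\left(x \right)} = 9 + x$
$P{\left(Q \right)} = -277 + Q + Q^{2}$ ($P{\left(Q \right)} = \left(Q^{2} + 0 Q\right) + \left(Q - 277\right) = \left(Q^{2} + 0\right) + \left(-277 + Q\right) = Q^{2} + \left(-277 + Q\right) = -277 + Q + Q^{2}$)
$O = - \frac{92512}{14751}$ ($O = \frac{9 + 191}{-149} - \frac{5856}{1188} = 200 \left(- \frac{1}{149}\right) - \frac{488}{99} = - \frac{200}{149} - \frac{488}{99} = - \frac{92512}{14751} \approx -6.2716$)
$\frac{O}{P{\left(-289 \right)}} = - \frac{92512}{14751 \left(-277 - 289 + \left(-289\right)^{2}\right)} = - \frac{92512}{14751 \left(-277 - 289 + 83521\right)} = - \frac{92512}{14751 \cdot 82955} = \left(- \frac{92512}{14751}\right) \frac{1}{82955} = - \frac{92512}{1223669205}$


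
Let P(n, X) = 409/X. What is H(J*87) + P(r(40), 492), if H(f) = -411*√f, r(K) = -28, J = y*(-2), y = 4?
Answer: 409/492 - 822*I*√174 ≈ 0.8313 - 10843.0*I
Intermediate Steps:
J = -8 (J = 4*(-2) = -8)
H(J*87) + P(r(40), 492) = -411*2*I*√174 + 409/492 = -822*I*√174 + 409*(1/492) = -822*I*√174 + 409/492 = 409/492 - 822*I*√174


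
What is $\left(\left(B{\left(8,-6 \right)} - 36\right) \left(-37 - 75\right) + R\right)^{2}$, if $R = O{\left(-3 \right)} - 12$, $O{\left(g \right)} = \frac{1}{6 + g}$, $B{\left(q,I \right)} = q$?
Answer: $\frac{87853129}{9} \approx 9.7615 \cdot 10^{6}$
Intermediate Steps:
$R = - \frac{35}{3}$ ($R = \frac{1}{6 - 3} - 12 = \frac{1}{3} - 12 = - \frac{35}{3} \approx -11.667$)
$\left(\left(B{\left(8,-6 \right)} - 36\right) \left(-37 - 75\right) + R\right)^{2} = \left(\left(8 - 36\right) \left(-37 - 75\right) - \frac{35}{3}\right)^{2} = \left(- 28 \left(-37 - 75\right) - \frac{35}{3}\right)^{2} = \left(\left(-28\right) \left(-112\right) - \frac{35}{3}\right)^{2} = \left(3136 - \frac{35}{3}\right)^{2} = \left(\frac{9373}{3}\right)^{2} = \frac{87853129}{9}$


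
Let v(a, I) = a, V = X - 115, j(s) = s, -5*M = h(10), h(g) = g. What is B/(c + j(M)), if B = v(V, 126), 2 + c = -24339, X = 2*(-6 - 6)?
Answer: 139/24343 ≈ 0.0057101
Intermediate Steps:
X = -24 (X = 2*(-12) = -24)
c = -24341 (c = -2 - 24339 = -24341)
M = -2 (M = -⅕*10 = -2)
V = -139 (V = -24 - 115 = -139)
B = -139
B/(c + j(M)) = -139/(-24341 - 2) = -139/(-24343) = -139*(-1/24343) = 139/24343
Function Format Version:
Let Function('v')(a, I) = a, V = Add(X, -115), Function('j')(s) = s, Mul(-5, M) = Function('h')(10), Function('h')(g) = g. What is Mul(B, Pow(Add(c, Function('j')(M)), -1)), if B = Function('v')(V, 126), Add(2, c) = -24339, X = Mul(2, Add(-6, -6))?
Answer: Rational(139, 24343) ≈ 0.0057101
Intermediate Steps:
X = -24 (X = Mul(2, -12) = -24)
c = -24341 (c = Add(-2, -24339) = -24341)
M = -2 (M = Mul(Rational(-1, 5), 10) = -2)
V = -139 (V = Add(-24, -115) = -139)
B = -139
Mul(B, Pow(Add(c, Function('j')(M)), -1)) = Mul(-139, Pow(Add(-24341, -2), -1)) = Mul(-139, Pow(-24343, -1)) = Mul(-139, Rational(-1, 24343)) = Rational(139, 24343)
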